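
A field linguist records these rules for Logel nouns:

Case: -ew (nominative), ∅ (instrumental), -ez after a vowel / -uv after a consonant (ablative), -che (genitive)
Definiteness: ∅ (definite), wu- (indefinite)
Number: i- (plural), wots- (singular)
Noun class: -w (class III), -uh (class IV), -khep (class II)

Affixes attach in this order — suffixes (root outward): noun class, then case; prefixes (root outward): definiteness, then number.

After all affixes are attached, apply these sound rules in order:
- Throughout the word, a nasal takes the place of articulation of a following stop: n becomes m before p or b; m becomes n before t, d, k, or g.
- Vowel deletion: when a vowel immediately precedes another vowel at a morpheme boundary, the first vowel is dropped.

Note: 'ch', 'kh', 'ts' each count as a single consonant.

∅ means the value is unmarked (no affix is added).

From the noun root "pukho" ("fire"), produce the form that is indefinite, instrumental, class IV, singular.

wotswupukhuh

Attach definiteness indefinite wu- → wupukho.
Attach noun class class IV -uh → wupukhouh.
Attach number singular wots- → wotswupukhouh.
case = instrumental: zero marking, form stays wotswupukhouh.
Nasal assimilation: no change.
Apply vowel deletion: wotswupukhouh → wotswupukhuh.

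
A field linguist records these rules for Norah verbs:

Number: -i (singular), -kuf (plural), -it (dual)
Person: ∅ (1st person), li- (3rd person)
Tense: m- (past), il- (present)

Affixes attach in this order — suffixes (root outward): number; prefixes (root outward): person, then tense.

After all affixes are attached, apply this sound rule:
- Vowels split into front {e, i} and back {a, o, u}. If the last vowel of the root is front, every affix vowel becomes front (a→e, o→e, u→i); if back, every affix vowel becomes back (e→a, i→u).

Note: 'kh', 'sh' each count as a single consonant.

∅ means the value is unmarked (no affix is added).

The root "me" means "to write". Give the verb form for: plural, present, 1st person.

Attach number plural -kuf → mekuf.
person = 1st person: zero marking, form stays mekuf.
Attach tense present il- → ilmekuf.
Apply vowel harmony: ilmekuf → ilmekif.

ilmekif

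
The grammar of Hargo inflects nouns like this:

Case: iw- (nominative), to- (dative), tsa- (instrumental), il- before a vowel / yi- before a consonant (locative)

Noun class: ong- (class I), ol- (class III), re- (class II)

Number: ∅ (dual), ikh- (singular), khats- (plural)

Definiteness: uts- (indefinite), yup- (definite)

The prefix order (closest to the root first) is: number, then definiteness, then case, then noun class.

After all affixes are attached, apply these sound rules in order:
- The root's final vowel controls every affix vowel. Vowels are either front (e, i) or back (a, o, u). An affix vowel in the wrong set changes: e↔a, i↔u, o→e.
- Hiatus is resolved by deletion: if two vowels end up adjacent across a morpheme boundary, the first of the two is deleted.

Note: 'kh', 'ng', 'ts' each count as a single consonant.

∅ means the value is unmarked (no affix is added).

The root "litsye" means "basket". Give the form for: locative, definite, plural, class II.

reyiyipkhetslitsye

Attach number plural khats- → khatslitsye.
Attach definiteness definite yup- → yupkhatslitsye.
Attach case locative yi- (before consonant 'y') → yiyupkhatslitsye.
Attach noun class class II re- → reyiyupkhatslitsye.
Apply vowel harmony: reyiyupkhatslitsye → reyiyipkhetslitsye.
Vowel deletion: no change.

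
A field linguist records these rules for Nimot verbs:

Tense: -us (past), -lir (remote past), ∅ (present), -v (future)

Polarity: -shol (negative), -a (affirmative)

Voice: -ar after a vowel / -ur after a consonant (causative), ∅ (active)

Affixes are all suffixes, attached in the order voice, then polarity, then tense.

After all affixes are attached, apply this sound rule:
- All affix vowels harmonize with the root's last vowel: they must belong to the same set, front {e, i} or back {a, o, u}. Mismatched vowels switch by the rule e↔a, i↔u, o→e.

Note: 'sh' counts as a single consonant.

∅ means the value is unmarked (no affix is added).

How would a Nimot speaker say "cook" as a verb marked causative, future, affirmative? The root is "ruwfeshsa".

Attach voice causative -ar (after vowel 'a') → ruwfeshsaar.
Attach polarity affirmative -a → ruwfeshsaara.
Attach tense future -v → ruwfeshsaarav.
Vowel harmony: no change.

ruwfeshsaarav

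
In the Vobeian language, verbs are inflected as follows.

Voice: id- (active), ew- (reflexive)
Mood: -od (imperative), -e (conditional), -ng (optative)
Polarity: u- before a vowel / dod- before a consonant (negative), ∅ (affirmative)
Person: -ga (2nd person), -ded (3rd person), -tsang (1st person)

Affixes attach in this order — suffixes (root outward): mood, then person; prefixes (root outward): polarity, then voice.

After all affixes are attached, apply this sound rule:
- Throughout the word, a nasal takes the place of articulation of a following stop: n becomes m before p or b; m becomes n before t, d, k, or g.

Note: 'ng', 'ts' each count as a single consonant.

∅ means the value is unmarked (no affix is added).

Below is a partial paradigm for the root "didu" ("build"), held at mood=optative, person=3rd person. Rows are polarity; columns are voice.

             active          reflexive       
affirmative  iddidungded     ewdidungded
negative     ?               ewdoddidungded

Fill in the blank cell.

Attach mood optative -ng → didung.
Attach polarity negative dod- (before consonant 'd') → doddidung.
Attach voice active id- → iddoddidung.
Attach person 3rd person -ded → iddoddidungded.
Nasal assimilation: no change.

iddoddidungded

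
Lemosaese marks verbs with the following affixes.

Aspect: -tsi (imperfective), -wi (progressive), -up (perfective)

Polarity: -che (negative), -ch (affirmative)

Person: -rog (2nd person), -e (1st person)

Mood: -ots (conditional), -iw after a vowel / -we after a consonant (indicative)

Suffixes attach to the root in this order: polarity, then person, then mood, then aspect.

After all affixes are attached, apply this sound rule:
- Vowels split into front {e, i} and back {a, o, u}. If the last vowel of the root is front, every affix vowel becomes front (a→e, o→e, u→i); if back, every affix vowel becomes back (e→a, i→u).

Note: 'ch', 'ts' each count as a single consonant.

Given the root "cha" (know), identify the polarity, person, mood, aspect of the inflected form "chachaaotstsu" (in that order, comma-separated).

negative, 1st person, conditional, imperfective

Segment: cha-che-e-ots-tsi.
polarity: -che → negative.
person: -e → 1st person.
mood: -ots → conditional.
aspect: -tsi → imperfective.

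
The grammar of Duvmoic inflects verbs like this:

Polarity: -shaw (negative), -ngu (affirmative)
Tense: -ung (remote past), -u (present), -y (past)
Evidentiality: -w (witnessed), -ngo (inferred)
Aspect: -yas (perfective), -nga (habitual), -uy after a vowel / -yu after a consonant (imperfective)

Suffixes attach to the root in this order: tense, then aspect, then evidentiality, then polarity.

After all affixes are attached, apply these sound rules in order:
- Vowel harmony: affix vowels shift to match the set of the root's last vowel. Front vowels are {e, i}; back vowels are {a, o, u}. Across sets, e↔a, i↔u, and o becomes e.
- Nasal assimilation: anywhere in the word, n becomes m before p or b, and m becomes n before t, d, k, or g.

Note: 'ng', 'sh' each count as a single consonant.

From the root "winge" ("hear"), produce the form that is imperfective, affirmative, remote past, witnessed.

wingeingyiwngi

Attach tense remote past -ung → wingeung.
Attach aspect imperfective -yu (after consonant 'ng') → wingeungyu.
Attach evidentiality witnessed -w → wingeungyuw.
Attach polarity affirmative -ngu → wingeungyuwngu.
Apply vowel harmony: wingeungyuwngu → wingeingyiwngi.
Nasal assimilation: no change.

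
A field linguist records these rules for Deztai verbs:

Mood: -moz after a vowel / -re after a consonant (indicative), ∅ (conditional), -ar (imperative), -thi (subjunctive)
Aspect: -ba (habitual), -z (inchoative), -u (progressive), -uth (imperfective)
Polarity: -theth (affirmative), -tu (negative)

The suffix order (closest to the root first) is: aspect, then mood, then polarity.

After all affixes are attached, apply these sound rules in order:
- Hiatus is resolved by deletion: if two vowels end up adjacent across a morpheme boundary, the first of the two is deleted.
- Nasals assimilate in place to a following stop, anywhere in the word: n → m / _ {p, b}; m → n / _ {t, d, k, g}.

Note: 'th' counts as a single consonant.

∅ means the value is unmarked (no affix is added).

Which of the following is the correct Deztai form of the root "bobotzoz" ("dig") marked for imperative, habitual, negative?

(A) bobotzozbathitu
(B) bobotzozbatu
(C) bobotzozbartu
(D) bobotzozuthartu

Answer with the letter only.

C

Attach aspect habitual -ba → bobotzozba.
Attach mood imperative -ar → bobotzozbaar.
Attach polarity negative -tu → bobotzozbaartu.
Apply vowel deletion: bobotzozbaartu → bobotzozbartu.
Nasal assimilation: no change.
So the correct form is bobotzozbartu, option (C).
(B) bobotzozbatu is wrong: it uses conditional instead of imperative for mood.
(D) bobotzozuthartu is wrong: it uses imperfective instead of habitual for aspect.
(A) bobotzozbathitu is wrong: it uses subjunctive instead of imperative for mood.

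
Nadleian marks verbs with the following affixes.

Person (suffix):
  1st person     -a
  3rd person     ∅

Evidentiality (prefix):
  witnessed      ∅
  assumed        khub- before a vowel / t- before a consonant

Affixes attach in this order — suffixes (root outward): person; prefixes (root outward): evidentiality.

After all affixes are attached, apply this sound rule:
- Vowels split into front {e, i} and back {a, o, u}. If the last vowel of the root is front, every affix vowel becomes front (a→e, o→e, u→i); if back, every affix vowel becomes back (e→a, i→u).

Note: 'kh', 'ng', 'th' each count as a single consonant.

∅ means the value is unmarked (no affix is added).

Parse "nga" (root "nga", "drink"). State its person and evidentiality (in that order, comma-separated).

3rd person, witnessed

Segment: nga.
person: ∅ → 3rd person.
evidentiality: ∅ → witnessed.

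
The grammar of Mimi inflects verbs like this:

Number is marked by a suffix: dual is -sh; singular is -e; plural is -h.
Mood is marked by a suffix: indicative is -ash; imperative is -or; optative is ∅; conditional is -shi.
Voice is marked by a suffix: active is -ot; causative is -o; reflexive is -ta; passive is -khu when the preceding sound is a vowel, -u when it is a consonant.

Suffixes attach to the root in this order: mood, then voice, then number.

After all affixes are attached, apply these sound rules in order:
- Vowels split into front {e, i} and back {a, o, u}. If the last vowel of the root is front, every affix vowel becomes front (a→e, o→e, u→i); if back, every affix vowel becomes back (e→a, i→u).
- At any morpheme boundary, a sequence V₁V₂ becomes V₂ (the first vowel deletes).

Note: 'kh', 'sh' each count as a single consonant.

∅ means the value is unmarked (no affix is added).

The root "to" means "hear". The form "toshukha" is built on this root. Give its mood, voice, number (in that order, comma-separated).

conditional, passive, singular

Segment: to-shi-khu-e.
mood: -shi → conditional.
voice: -khu/u → passive.
number: -e → singular.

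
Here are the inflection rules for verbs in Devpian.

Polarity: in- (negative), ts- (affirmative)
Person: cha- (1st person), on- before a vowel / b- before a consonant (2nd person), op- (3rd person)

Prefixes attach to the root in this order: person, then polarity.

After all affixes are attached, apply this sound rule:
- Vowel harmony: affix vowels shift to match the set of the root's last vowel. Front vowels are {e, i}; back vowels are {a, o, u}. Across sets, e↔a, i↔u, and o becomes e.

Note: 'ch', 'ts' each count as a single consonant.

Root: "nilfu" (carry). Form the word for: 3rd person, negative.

unopnilfu

Attach person 3rd person op- → opnilfu.
Attach polarity negative in- → inopnilfu.
Apply vowel harmony: inopnilfu → unopnilfu.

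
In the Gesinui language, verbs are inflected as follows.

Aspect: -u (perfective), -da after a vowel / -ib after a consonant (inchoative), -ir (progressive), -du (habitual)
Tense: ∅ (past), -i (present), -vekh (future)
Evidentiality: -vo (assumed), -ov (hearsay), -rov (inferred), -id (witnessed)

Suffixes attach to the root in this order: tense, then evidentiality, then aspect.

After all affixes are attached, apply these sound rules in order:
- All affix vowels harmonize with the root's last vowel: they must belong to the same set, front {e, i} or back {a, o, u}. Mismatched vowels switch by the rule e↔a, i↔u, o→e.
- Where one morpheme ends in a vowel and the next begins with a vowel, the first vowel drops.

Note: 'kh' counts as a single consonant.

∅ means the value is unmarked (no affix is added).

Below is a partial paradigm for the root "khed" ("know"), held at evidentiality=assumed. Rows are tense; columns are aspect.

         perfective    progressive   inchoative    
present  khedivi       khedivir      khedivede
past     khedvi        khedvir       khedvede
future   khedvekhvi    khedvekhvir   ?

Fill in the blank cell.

khedvekhvede

Attach tense future -vekh → khedvekh.
Attach evidentiality assumed -vo → khedvekhvo.
Attach aspect inchoative -da (after vowel 'o') → khedvekhvoda.
Apply vowel harmony: khedvekhvoda → khedvekhvede.
Vowel deletion: no change.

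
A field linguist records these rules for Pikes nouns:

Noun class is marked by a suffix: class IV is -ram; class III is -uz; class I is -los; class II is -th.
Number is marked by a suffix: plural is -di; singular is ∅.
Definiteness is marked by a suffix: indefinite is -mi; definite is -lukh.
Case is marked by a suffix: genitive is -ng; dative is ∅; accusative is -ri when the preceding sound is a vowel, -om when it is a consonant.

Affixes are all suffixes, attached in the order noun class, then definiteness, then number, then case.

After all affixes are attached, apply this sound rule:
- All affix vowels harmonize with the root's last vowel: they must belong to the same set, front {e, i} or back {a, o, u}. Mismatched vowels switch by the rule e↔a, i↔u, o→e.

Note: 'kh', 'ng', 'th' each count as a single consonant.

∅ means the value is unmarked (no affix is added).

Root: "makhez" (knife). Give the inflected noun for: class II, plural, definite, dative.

Attach noun class class II -th → makhezth.
Attach definiteness definite -lukh → makhezthlukh.
Attach number plural -di → makhezthlukhdi.
case = dative: zero marking, form stays makhezthlukhdi.
Apply vowel harmony: makhezthlukhdi → makhezthlikhdi.

makhezthlikhdi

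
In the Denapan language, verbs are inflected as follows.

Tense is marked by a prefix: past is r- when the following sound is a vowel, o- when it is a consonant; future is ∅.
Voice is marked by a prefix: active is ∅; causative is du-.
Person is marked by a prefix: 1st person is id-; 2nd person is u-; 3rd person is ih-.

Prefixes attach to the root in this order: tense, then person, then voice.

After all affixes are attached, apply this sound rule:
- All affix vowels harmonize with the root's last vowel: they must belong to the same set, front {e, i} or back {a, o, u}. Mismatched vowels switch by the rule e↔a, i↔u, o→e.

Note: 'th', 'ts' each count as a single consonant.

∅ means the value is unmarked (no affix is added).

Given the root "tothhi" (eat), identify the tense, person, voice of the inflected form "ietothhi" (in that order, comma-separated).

past, 2nd person, active

Segment: u-o-tothhi.
tense: r/o- → past.
person: u- → 2nd person.
voice: ∅ → active.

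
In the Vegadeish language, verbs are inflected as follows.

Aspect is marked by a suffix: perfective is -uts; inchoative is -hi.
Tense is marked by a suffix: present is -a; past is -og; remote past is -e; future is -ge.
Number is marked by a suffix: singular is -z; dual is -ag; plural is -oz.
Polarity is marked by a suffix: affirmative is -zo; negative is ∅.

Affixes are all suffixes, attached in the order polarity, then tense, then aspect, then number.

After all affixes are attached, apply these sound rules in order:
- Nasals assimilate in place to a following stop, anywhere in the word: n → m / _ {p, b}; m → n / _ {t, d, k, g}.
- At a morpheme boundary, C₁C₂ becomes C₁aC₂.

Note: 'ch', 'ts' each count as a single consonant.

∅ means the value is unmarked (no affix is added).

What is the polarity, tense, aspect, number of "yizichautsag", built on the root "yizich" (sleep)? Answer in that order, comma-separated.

negative, present, perfective, dual

Segment: yizich-a-uts-ag.
polarity: ∅ → negative.
tense: -a → present.
aspect: -uts → perfective.
number: -ag → dual.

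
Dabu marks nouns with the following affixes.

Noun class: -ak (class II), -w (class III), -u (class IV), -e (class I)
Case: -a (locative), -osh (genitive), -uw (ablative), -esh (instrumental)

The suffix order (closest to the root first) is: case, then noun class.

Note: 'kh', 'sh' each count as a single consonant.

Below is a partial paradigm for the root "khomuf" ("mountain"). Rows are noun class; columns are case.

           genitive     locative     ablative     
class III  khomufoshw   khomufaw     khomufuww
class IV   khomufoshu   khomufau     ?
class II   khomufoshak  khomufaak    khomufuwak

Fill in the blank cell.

Attach case ablative -uw → khomufuw.
Attach noun class class IV -u → khomufuwu.

khomufuwu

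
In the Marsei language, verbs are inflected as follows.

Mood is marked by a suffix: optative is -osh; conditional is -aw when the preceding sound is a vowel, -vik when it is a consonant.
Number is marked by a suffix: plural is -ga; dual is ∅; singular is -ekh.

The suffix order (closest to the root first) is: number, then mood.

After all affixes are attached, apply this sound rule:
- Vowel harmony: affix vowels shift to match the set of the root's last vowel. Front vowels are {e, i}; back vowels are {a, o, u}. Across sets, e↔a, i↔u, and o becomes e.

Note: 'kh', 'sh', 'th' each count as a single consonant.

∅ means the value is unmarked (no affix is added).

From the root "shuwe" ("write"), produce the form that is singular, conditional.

Attach number singular -ekh → shuweekh.
Attach mood conditional -vik (after consonant 'kh') → shuweekhvik.
Vowel harmony: no change.

shuweekhvik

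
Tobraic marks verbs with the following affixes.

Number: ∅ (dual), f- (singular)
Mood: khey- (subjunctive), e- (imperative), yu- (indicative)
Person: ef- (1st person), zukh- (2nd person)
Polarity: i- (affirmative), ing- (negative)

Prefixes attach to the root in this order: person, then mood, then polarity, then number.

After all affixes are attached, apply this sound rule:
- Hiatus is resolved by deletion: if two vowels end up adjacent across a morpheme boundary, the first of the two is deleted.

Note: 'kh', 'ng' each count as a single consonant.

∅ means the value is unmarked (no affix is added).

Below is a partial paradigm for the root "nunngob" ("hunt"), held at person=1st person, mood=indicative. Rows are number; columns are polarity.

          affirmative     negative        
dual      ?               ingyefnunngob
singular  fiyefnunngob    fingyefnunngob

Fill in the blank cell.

iyefnunngob

Attach person 1st person ef- → efnunngob.
Attach mood indicative yu- → yuefnunngob.
Attach polarity affirmative i- → iyuefnunngob.
number = dual: zero marking, form stays iyuefnunngob.
Apply vowel deletion: iyuefnunngob → iyefnunngob.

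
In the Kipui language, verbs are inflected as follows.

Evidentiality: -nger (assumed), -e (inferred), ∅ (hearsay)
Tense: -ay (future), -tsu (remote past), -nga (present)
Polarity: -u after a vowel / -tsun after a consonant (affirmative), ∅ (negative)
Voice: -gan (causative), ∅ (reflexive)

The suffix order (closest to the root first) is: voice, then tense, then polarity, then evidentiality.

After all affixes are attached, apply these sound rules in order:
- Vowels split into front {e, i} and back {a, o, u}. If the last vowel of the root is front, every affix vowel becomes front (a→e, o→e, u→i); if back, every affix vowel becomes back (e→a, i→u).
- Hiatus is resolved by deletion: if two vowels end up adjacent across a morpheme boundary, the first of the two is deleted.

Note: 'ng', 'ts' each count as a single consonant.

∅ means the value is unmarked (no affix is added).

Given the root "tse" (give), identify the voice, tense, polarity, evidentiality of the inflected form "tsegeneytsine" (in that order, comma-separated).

causative, future, affirmative, inferred

Segment: tse-gan-ay-tsun-e.
voice: -gan → causative.
tense: -ay → future.
polarity: -u/tsun → affirmative.
evidentiality: -e → inferred.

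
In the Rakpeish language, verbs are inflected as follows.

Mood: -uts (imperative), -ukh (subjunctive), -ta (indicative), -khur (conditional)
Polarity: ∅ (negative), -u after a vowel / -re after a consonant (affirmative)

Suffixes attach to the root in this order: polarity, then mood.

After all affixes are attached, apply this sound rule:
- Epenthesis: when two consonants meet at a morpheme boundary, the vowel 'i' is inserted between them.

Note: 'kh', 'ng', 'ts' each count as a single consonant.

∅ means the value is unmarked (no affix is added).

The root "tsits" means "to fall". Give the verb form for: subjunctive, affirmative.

Attach polarity affirmative -re (after consonant 'ts') → tsitsre.
Attach mood subjunctive -ukh → tsitsreukh.
Apply epenthesis: tsitsreukh → tsitsireukh.

tsitsireukh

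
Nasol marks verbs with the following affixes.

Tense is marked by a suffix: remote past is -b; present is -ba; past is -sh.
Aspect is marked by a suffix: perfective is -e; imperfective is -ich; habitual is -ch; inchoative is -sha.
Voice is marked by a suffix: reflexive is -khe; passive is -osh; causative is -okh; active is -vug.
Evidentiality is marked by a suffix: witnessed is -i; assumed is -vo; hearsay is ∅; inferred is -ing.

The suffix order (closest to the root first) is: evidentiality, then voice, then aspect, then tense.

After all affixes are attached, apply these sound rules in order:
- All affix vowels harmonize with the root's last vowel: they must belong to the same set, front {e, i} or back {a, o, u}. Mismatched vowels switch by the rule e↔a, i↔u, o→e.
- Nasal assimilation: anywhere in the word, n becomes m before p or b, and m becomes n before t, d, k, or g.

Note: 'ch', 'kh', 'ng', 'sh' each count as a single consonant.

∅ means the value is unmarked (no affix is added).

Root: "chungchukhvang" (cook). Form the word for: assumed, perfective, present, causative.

Attach evidentiality assumed -vo → chungchukhvangvo.
Attach voice causative -okh → chungchukhvangvookh.
Attach aspect perfective -e → chungchukhvangvookhe.
Attach tense present -ba → chungchukhvangvookheba.
Apply vowel harmony: chungchukhvangvookheba → chungchukhvangvookhaba.
Nasal assimilation: no change.

chungchukhvangvookhaba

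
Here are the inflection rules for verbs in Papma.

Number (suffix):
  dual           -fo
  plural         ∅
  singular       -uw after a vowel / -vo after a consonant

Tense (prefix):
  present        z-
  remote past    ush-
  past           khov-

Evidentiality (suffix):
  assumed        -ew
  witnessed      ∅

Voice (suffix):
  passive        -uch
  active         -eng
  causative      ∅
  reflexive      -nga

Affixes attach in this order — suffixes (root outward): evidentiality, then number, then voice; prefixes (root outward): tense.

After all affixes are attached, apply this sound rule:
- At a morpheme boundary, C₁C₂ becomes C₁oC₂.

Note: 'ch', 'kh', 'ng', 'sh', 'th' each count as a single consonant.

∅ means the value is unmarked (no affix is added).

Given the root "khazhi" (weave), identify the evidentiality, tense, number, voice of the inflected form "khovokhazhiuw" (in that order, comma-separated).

witnessed, past, singular, causative

Segment: khov-khazhi-uw.
evidentiality: ∅ → witnessed.
tense: khov- → past.
number: -uw/vo → singular.
voice: ∅ → causative.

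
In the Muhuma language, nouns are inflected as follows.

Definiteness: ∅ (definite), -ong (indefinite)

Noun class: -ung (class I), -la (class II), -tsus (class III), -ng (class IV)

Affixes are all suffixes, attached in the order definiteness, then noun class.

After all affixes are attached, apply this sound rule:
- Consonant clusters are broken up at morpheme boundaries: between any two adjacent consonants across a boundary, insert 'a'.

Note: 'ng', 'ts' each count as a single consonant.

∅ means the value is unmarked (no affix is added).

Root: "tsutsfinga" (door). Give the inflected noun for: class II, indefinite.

tsutsfingaongala

Attach definiteness indefinite -ong → tsutsfingaong.
Attach noun class class II -la → tsutsfingaongla.
Apply epenthesis: tsutsfingaongla → tsutsfingaongala.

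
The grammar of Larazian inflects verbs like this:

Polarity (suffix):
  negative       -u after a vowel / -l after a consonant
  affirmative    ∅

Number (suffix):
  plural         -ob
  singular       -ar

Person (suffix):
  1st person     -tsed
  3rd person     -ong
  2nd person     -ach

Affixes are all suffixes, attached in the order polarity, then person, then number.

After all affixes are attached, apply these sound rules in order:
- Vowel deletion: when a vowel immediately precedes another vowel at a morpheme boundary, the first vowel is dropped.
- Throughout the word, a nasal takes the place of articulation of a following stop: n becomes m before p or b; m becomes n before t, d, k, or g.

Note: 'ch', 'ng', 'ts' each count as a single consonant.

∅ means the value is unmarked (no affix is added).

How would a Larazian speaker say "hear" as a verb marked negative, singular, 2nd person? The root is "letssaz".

Attach polarity negative -l (after consonant 'z') → letssazl.
Attach person 2nd person -ach → letssazlach.
Attach number singular -ar → letssazlachar.
Vowel deletion: no change.
Nasal assimilation: no change.

letssazlachar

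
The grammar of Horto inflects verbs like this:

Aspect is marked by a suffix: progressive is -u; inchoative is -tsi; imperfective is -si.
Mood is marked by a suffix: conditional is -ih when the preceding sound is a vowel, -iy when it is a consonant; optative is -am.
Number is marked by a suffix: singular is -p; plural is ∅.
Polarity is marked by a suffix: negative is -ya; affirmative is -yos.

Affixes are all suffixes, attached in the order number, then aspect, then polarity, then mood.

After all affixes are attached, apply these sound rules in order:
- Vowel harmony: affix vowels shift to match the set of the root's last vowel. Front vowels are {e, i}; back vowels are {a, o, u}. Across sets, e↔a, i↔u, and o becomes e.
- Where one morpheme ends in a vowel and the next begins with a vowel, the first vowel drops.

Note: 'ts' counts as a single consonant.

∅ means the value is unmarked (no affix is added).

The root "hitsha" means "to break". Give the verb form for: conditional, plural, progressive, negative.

number = plural: zero marking, form stays hitsha.
Attach aspect progressive -u → hitshau.
Attach polarity negative -ya → hitshauya.
Attach mood conditional -ih (after vowel 'a') → hitshauyaih.
Apply vowel harmony: hitshauyaih → hitshauyauh.
Apply vowel deletion: hitshauyauh → hitshuyuh.

hitshuyuh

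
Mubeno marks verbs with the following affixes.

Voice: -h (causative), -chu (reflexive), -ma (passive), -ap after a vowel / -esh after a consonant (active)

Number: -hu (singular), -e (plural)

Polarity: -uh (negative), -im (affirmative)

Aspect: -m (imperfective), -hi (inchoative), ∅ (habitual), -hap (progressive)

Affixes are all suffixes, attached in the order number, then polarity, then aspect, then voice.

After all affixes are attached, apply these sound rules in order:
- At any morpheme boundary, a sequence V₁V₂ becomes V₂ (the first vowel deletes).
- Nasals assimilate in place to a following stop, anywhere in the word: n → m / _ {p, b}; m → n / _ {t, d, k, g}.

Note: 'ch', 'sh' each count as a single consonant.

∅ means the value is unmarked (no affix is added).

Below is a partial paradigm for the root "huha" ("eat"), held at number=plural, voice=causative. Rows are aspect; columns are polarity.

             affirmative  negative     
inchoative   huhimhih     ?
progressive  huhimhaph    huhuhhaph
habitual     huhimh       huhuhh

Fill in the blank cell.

huhuhhih

Attach number plural -e → huhae.
Attach polarity negative -uh → huhaeuh.
Attach aspect inchoative -hi → huhaeuhhi.
Attach voice causative -h → huhaeuhhih.
Apply vowel deletion: huhaeuhhih → huhuhhih.
Nasal assimilation: no change.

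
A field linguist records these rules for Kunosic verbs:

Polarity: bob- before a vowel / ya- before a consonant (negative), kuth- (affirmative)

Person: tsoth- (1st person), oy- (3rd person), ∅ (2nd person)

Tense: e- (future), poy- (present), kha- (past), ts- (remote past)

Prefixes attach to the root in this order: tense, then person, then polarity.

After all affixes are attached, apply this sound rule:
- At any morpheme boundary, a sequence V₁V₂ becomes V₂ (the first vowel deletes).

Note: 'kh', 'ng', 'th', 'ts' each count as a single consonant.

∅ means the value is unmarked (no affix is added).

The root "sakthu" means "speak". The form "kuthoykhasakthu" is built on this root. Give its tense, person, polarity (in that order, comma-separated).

past, 3rd person, affirmative

Segment: kuth-oy-kha-sakthu.
tense: kha- → past.
person: oy- → 3rd person.
polarity: kuth- → affirmative.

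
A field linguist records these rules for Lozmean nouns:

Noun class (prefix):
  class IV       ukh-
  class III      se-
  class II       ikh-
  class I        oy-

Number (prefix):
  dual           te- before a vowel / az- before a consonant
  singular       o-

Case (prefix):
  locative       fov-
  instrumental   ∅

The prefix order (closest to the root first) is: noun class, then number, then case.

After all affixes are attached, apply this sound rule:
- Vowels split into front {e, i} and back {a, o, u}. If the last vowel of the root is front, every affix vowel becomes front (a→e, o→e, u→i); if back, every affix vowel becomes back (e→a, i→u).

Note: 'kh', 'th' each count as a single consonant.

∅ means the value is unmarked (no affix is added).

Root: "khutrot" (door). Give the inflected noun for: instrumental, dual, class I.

Attach noun class class I oy- → oykhutrot.
Attach number dual te- (before vowel 'o') → teoykhutrot.
case = instrumental: zero marking, form stays teoykhutrot.
Apply vowel harmony: teoykhutrot → taoykhutrot.

taoykhutrot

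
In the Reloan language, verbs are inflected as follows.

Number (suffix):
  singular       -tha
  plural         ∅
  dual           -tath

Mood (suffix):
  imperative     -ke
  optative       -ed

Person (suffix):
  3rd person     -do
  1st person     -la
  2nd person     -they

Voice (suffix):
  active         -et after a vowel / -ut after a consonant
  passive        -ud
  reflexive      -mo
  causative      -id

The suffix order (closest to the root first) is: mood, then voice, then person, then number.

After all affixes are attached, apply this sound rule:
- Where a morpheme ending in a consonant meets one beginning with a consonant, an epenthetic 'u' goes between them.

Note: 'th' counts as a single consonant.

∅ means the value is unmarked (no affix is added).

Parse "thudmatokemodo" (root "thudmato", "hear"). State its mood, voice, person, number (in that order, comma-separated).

imperative, reflexive, 3rd person, plural

Segment: thudmato-ke-mo-do.
mood: -ke → imperative.
voice: -mo → reflexive.
person: -do → 3rd person.
number: ∅ → plural.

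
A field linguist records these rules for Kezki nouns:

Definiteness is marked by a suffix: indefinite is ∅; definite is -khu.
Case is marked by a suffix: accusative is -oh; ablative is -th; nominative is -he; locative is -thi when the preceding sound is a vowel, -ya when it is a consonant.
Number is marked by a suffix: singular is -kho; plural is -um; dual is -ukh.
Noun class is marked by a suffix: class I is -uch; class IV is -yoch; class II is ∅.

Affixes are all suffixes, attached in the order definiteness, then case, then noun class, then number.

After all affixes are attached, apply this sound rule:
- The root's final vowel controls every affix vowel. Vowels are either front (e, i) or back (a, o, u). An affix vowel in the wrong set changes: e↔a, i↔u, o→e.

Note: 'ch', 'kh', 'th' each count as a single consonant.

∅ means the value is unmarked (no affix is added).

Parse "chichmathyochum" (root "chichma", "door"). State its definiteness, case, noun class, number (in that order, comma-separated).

Segment: chichma-th-yoch-um.
definiteness: ∅ → indefinite.
case: -th → ablative.
noun class: -yoch → class IV.
number: -um → plural.

indefinite, ablative, class IV, plural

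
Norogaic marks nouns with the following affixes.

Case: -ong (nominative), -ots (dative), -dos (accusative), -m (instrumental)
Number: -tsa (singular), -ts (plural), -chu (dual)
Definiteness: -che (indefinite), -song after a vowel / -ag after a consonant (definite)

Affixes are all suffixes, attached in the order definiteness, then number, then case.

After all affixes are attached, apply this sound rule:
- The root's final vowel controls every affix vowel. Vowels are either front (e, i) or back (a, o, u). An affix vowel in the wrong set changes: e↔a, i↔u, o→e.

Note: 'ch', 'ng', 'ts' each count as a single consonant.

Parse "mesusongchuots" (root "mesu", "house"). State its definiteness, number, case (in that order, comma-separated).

definite, dual, dative

Segment: mesu-song-chu-ots.
definiteness: -song/ag → definite.
number: -chu → dual.
case: -ots → dative.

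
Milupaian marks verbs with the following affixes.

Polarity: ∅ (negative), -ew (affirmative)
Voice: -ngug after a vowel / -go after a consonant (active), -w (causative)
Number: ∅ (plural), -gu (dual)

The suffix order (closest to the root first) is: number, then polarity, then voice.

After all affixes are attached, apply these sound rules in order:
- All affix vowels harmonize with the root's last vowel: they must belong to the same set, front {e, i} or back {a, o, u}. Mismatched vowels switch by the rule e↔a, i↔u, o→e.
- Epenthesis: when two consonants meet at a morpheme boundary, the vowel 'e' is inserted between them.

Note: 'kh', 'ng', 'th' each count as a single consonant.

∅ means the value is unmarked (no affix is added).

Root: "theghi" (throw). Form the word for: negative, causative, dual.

Attach number dual -gu → theghigu.
polarity = negative: zero marking, form stays theghigu.
Attach voice causative -w → theghiguw.
Apply vowel harmony: theghiguw → theghigiw.
Epenthesis: no change.

theghigiw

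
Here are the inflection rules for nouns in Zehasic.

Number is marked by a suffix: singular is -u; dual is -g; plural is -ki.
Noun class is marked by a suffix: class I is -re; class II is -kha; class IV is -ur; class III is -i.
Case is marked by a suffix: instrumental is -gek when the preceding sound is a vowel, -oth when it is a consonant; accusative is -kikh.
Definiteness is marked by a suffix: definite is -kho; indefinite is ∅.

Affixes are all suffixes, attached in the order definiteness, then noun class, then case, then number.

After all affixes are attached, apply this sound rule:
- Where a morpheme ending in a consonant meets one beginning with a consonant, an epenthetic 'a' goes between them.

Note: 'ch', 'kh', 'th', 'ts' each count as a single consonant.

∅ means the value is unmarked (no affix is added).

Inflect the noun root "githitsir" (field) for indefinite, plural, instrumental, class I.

githitsiraregekaki

definiteness = indefinite: zero marking, form stays githitsir.
Attach noun class class I -re → githitsirre.
Attach case instrumental -gek (after vowel 'e') → githitsirregek.
Attach number plural -ki → githitsirregekki.
Apply epenthesis: githitsirregekki → githitsiraregekaki.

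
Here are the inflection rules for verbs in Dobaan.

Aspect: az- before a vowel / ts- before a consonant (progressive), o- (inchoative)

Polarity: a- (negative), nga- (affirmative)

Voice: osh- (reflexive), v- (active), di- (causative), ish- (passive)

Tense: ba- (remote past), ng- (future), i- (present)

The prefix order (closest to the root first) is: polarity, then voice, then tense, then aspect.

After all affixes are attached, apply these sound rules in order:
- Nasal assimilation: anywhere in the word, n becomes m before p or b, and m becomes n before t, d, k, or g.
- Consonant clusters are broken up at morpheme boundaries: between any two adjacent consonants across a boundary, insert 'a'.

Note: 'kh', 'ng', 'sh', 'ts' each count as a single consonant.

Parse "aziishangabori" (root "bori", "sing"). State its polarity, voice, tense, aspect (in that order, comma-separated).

Segment: az-i-ish-nga-bori.
polarity: nga- → affirmative.
voice: ish- → passive.
tense: i- → present.
aspect: az/ts- → progressive.

affirmative, passive, present, progressive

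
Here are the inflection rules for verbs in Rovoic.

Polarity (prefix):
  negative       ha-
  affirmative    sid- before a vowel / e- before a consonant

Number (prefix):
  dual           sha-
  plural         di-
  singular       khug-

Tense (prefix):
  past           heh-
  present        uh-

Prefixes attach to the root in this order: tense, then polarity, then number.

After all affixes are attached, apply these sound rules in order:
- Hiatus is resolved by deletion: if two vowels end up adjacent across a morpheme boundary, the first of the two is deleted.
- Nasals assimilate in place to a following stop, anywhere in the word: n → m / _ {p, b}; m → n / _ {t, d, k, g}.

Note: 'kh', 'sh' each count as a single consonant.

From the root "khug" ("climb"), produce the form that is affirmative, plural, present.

disiduhkhug

Attach tense present uh- → uhkhug.
Attach polarity affirmative sid- (before vowel 'u') → siduhkhug.
Attach number plural di- → disiduhkhug.
Vowel deletion: no change.
Nasal assimilation: no change.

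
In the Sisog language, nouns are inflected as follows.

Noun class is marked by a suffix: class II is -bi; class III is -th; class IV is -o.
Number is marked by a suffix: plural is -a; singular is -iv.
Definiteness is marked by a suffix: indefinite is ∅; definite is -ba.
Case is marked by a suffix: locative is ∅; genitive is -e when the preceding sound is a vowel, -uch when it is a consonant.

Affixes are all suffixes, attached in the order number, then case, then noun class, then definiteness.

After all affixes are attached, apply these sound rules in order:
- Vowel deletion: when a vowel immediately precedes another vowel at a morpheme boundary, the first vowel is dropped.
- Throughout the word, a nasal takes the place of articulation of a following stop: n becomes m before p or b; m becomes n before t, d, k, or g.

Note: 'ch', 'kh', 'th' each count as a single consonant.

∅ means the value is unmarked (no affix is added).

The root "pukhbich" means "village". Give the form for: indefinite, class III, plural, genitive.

Attach number plural -a → pukhbicha.
Attach case genitive -e (after vowel 'a') → pukhbichae.
Attach noun class class III -th → pukhbichaeth.
definiteness = indefinite: zero marking, form stays pukhbichaeth.
Apply vowel deletion: pukhbichaeth → pukhbicheth.
Nasal assimilation: no change.

pukhbicheth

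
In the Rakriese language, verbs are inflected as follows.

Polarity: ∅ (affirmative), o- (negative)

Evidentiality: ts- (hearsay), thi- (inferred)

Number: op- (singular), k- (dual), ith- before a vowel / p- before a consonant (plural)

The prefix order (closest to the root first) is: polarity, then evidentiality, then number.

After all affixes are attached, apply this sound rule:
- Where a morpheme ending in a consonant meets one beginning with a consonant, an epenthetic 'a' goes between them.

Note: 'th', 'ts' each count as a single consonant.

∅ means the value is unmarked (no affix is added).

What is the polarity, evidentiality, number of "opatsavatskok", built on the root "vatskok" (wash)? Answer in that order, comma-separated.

affirmative, hearsay, singular

Segment: op-ts-vatskok.
polarity: ∅ → affirmative.
evidentiality: ts- → hearsay.
number: op- → singular.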